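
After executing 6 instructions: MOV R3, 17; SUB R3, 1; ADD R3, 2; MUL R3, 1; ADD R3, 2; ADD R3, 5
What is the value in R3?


Register state trace:
  MOV R3, 17  → R3 = 17
  SUB R3, 1  → R3 = 17 - 1 = 16
  ADD R3, 2  → R3 = 16 + 2 = 18
  MUL R3, 1  → R3 = 18 * 1 = 18
  ADD R3, 2  → R3 = 18 + 2 = 20
  ADD R3, 5  → R3 = 20 + 5 = 25
Final: R3 = 25

25


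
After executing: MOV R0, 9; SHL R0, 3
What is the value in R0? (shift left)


Register state trace:
  MOV R0, 9  → R0 = 9
  SHL R0, 3  → R0 = 9 << 3 = 9 * 2^3 = 72
Final: R0 = 72

72


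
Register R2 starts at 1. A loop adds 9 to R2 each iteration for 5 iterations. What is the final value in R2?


Starting value: R2 = 1
  Iter 1: R2 = 1 + 9 = 10
  Iter 2: R2 = 10 + 9 = 19
  Iter 3: R2 = 19 + 9 = 28
  Iter 4: R2 = 28 + 9 = 37
  Iter 5: R2 = 37 + 9 = 46
Final: R2 = 46

46


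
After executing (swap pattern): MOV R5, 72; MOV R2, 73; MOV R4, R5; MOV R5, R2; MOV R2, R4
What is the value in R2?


Register state trace (swap pattern):
  MOV R5, 72  → R5 = 72
  MOV R2, 73  → R2 = 73
  MOV R4, R5  → R4 = 72  (save R5)
  MOV R5, R2  → R5 = 73  (R5 gets R2's value)
  MOV R2, R4  → R2 = 72  (R2 gets saved value)
Final: R2 = 72

72


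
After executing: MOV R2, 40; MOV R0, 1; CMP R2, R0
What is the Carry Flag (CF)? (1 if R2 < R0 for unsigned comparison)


Register state trace:
  MOV R2, 40  → R2 = 40
  MOV R0, 1  → R0 = 1
  CMP R2, R0  → unsigned 40 - 1: no borrow
  40 >= 1, so CF = 0
CF = 0

0


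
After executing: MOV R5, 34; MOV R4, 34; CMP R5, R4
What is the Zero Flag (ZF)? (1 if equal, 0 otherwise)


Register state trace:
  MOV R5, 34  → R5 = 34
  MOV R4, 34  → R4 = 34
  CMP R5, R4  → computes 34 - 34 = 0
  Result is zero, so values are equal
ZF = 1

1


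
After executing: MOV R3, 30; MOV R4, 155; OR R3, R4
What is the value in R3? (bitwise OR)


Register state trace:
  MOV R3, 30  → R3 = 30 (0b00011110)
  MOV R4, 155  → R4 = 155 (0b10011011)
  OR R3, R4   → R3 = 30 OR 155 = 159 (0b10011111)
Final: R3 = 159

159


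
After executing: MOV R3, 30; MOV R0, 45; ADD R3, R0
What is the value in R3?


Register state trace:
  MOV R3, 30  → R3 = 30
  MOV R0, 45  → R0 = 45
  ADD R3, R0  → R3 = 30 + 45 = 75
Final: R3 = 75

75


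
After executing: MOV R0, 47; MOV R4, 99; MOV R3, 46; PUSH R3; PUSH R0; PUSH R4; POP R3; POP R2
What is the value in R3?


Stack trace (top is rightmost):
  MOV R0, 47  → R0 = 47
  MOV R4, 99  → R4 = 99
  MOV R3, 46  → R3 = 46
  PUSH R3  → stack: [46]
  PUSH R0  → stack: [46, 47]
  PUSH R4  → stack: [46, 47, 99]
  POP R3  → R3 = 99, stack: [46, 47]
  POP R2  → R2 = 47, stack: [46]
Final: R3 = 99

99


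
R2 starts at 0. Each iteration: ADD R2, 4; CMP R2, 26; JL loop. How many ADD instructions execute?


Loop trace (R2 starts at 0, target 26, step 4):
  ADD #1: R2 = 0 + 4 = 4  → 4 < 26, loop
  ADD #2: R2 = 4 + 4 = 8  → 8 < 26, loop
  ADD #3: R2 = 8 + 4 = 12  → 12 < 26, loop
  ADD #4: R2 = 12 + 4 = 16  → 16 < 26, loop
  ADD #5: R2 = 16 + 4 = 20  → 20 < 26, loop
  ADD #6: R2 = 20 + 4 = 24  → 24 < 26, loop
  ADD #7: R2 = 24 + 4 = 28  → 28 >= 26, exit
Total ADD instructions: 7

7


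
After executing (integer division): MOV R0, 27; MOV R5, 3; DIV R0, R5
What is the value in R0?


Register state trace:
  MOV R0, 27  → R0 = 27
  MOV R5, 3  → R5 = 3
  DIV R0, R5  → R0 = 27 // 3 = 9
Final: R0 = 9

9


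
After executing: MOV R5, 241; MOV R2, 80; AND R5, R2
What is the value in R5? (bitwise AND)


Register state trace:
  MOV R5, 241  → R5 = 241 (0b11110001)
  MOV R2, 80  → R2 = 80 (0b01010000)
  AND R5, R2  → R5 = 241 AND 80 = 80 (0b01010000)
Final: R5 = 80

80


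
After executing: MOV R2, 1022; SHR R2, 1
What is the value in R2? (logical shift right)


Register state trace:
  MOV R2, 1022  → R2 = 1022
  SHR R2, 1  → R2 = 1022 >> 1 = 1022 // 2^1 = 511
Final: R2 = 511

511


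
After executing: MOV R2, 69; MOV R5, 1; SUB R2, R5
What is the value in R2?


Register state trace:
  MOV R2, 69  → R2 = 69
  MOV R5, 1  → R5 = 1
  SUB R2, R5  → R2 = 69 - 1 = 68
Final: R2 = 68

68


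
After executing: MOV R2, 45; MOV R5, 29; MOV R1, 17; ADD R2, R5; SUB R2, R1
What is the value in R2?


Register state trace:
  MOV R2, 45  → R2 = 45
  MOV R5, 29  → R5 = 29
  MOV R1, 17  → R1 = 17
  ADD R2, R5  → R2 = 45 + 29 = 74
  SUB R2, R1  → R2 = 74 - 17 = 57
Final: R2 = 57

57


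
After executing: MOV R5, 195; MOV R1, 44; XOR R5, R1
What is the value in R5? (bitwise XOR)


Register state trace:
  MOV R5, 195  → R5 = 195 (0b11000011)
  MOV R1, 44  → R1 = 44 (0b00101100)
  XOR R5, R1  → R5 = 195 XOR 44 = 239 (0b11101111)
Final: R5 = 239

239


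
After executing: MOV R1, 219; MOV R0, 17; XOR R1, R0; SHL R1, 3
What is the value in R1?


Register state trace:
  MOV R1, 219  → R1 = 219 (0b11011011)
  MOV R0, 17  → R0 = 17 (0b00010001)
  XOR R1, R0  → R1 = 219 XOR 17 = 202 (0b11001010)
  SHL R1, 3  → R1 = 202 << 3 = 1616
Final: R1 = 1616

1616


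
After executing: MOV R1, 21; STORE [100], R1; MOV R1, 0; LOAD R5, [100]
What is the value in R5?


Register and memory trace:
  MOV R1, 21  → R1 = 21
  STORE [100], R1  → mem[100] = 21
  MOV R1, 0  → R1 = 0
  LOAD R5, [100]  → R5 = mem[100] = 21
Final: R5 = 21

21


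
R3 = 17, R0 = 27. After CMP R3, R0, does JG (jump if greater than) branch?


Trace:
  R3 = 17, R0 = 27
  CMP R3, R0  → compares 17 vs 27
  JG checks: is 17 greater than 27?
  17 < 27, so condition is false
Branch taken: No

No


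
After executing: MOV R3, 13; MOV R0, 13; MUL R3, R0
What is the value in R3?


Register state trace:
  MOV R3, 13  → R3 = 13
  MOV R0, 13  → R0 = 13
  MUL R3, R0  → R3 = 13 * 13 = 169
Final: R3 = 169

169


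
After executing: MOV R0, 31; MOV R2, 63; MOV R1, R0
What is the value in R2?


Register state trace:
  MOV R0, 31  → R0 = 31
  MOV R2, 63  → R2 = 63
  MOV R1, R0  → R1 = 31
Final: R2 = 63

63


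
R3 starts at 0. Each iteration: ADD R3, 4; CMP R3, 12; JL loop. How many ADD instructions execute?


Loop trace (R3 starts at 0, target 12, step 4):
  ADD #1: R3 = 0 + 4 = 4  → 4 < 12, loop
  ADD #2: R3 = 4 + 4 = 8  → 8 < 12, loop
  ADD #3: R3 = 8 + 4 = 12  → 12 >= 12, exit
Total ADD instructions: 3

3


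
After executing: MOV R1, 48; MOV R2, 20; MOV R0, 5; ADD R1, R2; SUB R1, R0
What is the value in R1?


Register state trace:
  MOV R1, 48  → R1 = 48
  MOV R2, 20  → R2 = 20
  MOV R0, 5  → R0 = 5
  ADD R1, R2  → R1 = 48 + 20 = 68
  SUB R1, R0  → R1 = 68 - 5 = 63
Final: R1 = 63

63


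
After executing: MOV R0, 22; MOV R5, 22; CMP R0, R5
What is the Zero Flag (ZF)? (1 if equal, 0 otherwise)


Register state trace:
  MOV R0, 22  → R0 = 22
  MOV R5, 22  → R5 = 22
  CMP R0, R5  → computes 22 - 22 = 0
  Result is zero, so values are equal
ZF = 1

1


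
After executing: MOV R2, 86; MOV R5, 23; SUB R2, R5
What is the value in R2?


Register state trace:
  MOV R2, 86  → R2 = 86
  MOV R5, 23  → R5 = 23
  SUB R2, R5  → R2 = 86 - 23 = 63
Final: R2 = 63

63


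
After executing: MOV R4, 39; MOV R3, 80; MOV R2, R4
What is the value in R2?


Register state trace:
  MOV R4, 39  → R4 = 39
  MOV R3, 80  → R3 = 80
  MOV R2, R4  → R2 = 39
Final: R2 = 39

39


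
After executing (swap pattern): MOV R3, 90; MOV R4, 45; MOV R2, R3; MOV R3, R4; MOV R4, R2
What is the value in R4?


Register state trace (swap pattern):
  MOV R3, 90  → R3 = 90
  MOV R4, 45  → R4 = 45
  MOV R2, R3  → R2 = 90  (save R3)
  MOV R3, R4  → R3 = 45  (R3 gets R4's value)
  MOV R4, R2  → R4 = 90  (R4 gets saved value)
Final: R4 = 90

90


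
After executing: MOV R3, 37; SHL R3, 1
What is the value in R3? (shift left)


Register state trace:
  MOV R3, 37  → R3 = 37
  SHL R3, 1  → R3 = 37 << 1 = 37 * 2^1 = 74
Final: R3 = 74

74


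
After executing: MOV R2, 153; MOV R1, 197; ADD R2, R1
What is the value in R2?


Register state trace:
  MOV R2, 153  → R2 = 153
  MOV R1, 197  → R1 = 197
  ADD R2, R1  → R2 = 153 + 197 = 350
Final: R2 = 350

350


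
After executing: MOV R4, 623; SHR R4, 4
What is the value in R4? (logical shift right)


Register state trace:
  MOV R4, 623  → R4 = 623
  SHR R4, 4  → R4 = 623 >> 4 = 623 // 2^4 = 38
Final: R4 = 38

38


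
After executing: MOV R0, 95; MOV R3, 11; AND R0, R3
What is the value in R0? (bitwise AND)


Register state trace:
  MOV R0, 95  → R0 = 95 (0b01011111)
  MOV R3, 11  → R3 = 11 (0b00001011)
  AND R0, R3  → R0 = 95 AND 11 = 11 (0b00001011)
Final: R0 = 11

11


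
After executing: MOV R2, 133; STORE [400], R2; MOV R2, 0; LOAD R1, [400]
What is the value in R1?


Register and memory trace:
  MOV R2, 133  → R2 = 133
  STORE [400], R2  → mem[400] = 133
  MOV R2, 0  → R2 = 0
  LOAD R1, [400]  → R1 = mem[400] = 133
Final: R1 = 133

133


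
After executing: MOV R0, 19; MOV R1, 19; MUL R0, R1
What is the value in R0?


Register state trace:
  MOV R0, 19  → R0 = 19
  MOV R1, 19  → R1 = 19
  MUL R0, R1  → R0 = 19 * 19 = 361
Final: R0 = 361

361


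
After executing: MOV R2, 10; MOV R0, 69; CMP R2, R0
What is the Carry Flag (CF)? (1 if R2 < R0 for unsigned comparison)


Register state trace:
  MOV R2, 10  → R2 = 10
  MOV R0, 69  → R0 = 69
  CMP R2, R0  → unsigned 10 - 69: borrow occurs
  10 < 69, so CF = 1
CF = 1

1


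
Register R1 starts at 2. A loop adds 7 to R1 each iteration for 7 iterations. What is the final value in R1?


Starting value: R1 = 2
  Iter 1: R1 = 2 + 7 = 9
  Iter 2: R1 = 9 + 7 = 16
  Iter 3: R1 = 16 + 7 = 23
  Iter 4: R1 = 23 + 7 = 30
  Iter 5: R1 = 30 + 7 = 37
  Iter 6: R1 = 37 + 7 = 44
  Iter 7: R1 = 44 + 7 = 51
Final: R1 = 51

51


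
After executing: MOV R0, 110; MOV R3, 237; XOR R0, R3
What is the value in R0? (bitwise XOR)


Register state trace:
  MOV R0, 110  → R0 = 110 (0b01101110)
  MOV R3, 237  → R3 = 237 (0b11101101)
  XOR R0, R3  → R0 = 110 XOR 237 = 131 (0b10000011)
Final: R0 = 131

131


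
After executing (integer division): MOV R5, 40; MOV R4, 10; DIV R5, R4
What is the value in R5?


Register state trace:
  MOV R5, 40  → R5 = 40
  MOV R4, 10  → R4 = 10
  DIV R5, R4  → R5 = 40 // 10 = 4
Final: R5 = 4

4


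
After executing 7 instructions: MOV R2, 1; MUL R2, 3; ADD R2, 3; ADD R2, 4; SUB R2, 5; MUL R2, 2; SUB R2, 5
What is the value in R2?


Register state trace:
  MOV R2, 1  → R2 = 1
  MUL R2, 3  → R2 = 1 * 3 = 3
  ADD R2, 3  → R2 = 3 + 3 = 6
  ADD R2, 4  → R2 = 6 + 4 = 10
  SUB R2, 5  → R2 = 10 - 5 = 5
  MUL R2, 2  → R2 = 5 * 2 = 10
  SUB R2, 5  → R2 = 10 - 5 = 5
Final: R2 = 5

5


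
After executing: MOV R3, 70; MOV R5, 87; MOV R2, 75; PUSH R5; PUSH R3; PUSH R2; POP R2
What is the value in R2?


Stack trace (top is rightmost):
  MOV R3, 70  → R3 = 70
  MOV R5, 87  → R5 = 87
  MOV R2, 75  → R2 = 75
  PUSH R5  → stack: [87]
  PUSH R3  → stack: [87, 70]
  PUSH R2  → stack: [87, 70, 75]
  POP R2  → R2 = 75, stack: [87, 70]
Final: R2 = 75

75


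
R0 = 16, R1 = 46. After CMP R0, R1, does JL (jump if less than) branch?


Trace:
  R0 = 16, R1 = 46
  CMP R0, R1  → compares 16 vs 46
  JL checks: is 16 less than 46?
  16 < 46, so condition is true
Branch taken: Yes

Yes


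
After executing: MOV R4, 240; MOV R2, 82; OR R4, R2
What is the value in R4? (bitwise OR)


Register state trace:
  MOV R4, 240  → R4 = 240 (0b11110000)
  MOV R2, 82  → R2 = 82 (0b01010010)
  OR R4, R2   → R4 = 240 OR 82 = 242 (0b11110010)
Final: R4 = 242

242


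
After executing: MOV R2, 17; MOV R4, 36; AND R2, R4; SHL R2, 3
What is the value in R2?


Register state trace:
  MOV R2, 17  → R2 = 17 (0b00010001)
  MOV R4, 36  → R4 = 36 (0b00100100)
  AND R2, R4  → R2 = 17 AND 36 = 0 (0b00000000)
  SHL R2, 3  → R2 = 0 << 3 = 0
Final: R2 = 0

0


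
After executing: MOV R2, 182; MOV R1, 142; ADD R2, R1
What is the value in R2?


Register state trace:
  MOV R2, 182  → R2 = 182
  MOV R1, 142  → R1 = 142
  ADD R2, R1  → R2 = 182 + 142 = 324
Final: R2 = 324

324


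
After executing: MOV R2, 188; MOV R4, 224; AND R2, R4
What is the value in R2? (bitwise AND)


Register state trace:
  MOV R2, 188  → R2 = 188 (0b10111100)
  MOV R4, 224  → R4 = 224 (0b11100000)
  AND R2, R4  → R2 = 188 AND 224 = 160 (0b10100000)
Final: R2 = 160

160


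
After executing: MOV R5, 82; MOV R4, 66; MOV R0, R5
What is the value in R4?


Register state trace:
  MOV R5, 82  → R5 = 82
  MOV R4, 66  → R4 = 66
  MOV R0, R5  → R0 = 82
Final: R4 = 66

66


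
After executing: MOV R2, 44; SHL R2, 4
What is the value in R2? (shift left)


Register state trace:
  MOV R2, 44  → R2 = 44
  SHL R2, 4  → R2 = 44 << 4 = 44 * 2^4 = 704
Final: R2 = 704

704


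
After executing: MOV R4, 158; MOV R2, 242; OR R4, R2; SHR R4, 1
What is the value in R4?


Register state trace:
  MOV R4, 158  → R4 = 158 (0b10011110)
  MOV R2, 242  → R2 = 242 (0b11110010)
  OR R4, R2  → R4 = 158 OR 242 = 254 (0b11111110)
  SHR R4, 1  → R4 = 254 >> 1 = 127
Final: R4 = 127

127


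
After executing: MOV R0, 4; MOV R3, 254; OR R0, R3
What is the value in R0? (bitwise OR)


Register state trace:
  MOV R0, 4  → R0 = 4 (0b00000100)
  MOV R3, 254  → R3 = 254 (0b11111110)
  OR R0, R3   → R0 = 4 OR 254 = 254 (0b11111110)
Final: R0 = 254

254


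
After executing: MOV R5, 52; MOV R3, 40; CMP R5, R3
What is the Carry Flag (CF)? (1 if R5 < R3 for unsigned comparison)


Register state trace:
  MOV R5, 52  → R5 = 52
  MOV R3, 40  → R3 = 40
  CMP R5, R3  → unsigned 52 - 40: no borrow
  52 >= 40, so CF = 0
CF = 0

0


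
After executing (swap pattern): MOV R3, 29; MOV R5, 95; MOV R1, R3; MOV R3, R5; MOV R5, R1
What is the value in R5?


Register state trace (swap pattern):
  MOV R3, 29  → R3 = 29
  MOV R5, 95  → R5 = 95
  MOV R1, R3  → R1 = 29  (save R3)
  MOV R3, R5  → R3 = 95  (R3 gets R5's value)
  MOV R5, R1  → R5 = 29  (R5 gets saved value)
Final: R5 = 29

29


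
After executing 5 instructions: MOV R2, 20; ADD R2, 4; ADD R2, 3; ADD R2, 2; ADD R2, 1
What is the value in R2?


Register state trace:
  MOV R2, 20  → R2 = 20
  ADD R2, 4  → R2 = 20 + 4 = 24
  ADD R2, 3  → R2 = 24 + 3 = 27
  ADD R2, 2  → R2 = 27 + 2 = 29
  ADD R2, 1  → R2 = 29 + 1 = 30
Final: R2 = 30

30


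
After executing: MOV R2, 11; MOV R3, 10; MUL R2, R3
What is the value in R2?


Register state trace:
  MOV R2, 11  → R2 = 11
  MOV R3, 10  → R3 = 10
  MUL R2, R3  → R2 = 11 * 10 = 110
Final: R2 = 110

110


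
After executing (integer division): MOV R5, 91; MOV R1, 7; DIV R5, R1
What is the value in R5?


Register state trace:
  MOV R5, 91  → R5 = 91
  MOV R1, 7  → R1 = 7
  DIV R5, R1  → R5 = 91 // 7 = 13
Final: R5 = 13

13


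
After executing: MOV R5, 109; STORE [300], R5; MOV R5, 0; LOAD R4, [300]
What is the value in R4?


Register and memory trace:
  MOV R5, 109  → R5 = 109
  STORE [300], R5  → mem[300] = 109
  MOV R5, 0  → R5 = 0
  LOAD R4, [300]  → R4 = mem[300] = 109
Final: R4 = 109

109


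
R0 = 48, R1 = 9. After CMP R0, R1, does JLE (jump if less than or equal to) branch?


Trace:
  R0 = 48, R1 = 9
  CMP R0, R1  → compares 48 vs 9
  JLE checks: is 48 less than or equal to 9?
  48 > 9, so condition is false
Branch taken: No

No


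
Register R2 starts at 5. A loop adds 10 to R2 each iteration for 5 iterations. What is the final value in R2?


Starting value: R2 = 5
  Iter 1: R2 = 5 + 10 = 15
  Iter 2: R2 = 15 + 10 = 25
  Iter 3: R2 = 25 + 10 = 35
  Iter 4: R2 = 35 + 10 = 45
  Iter 5: R2 = 45 + 10 = 55
Final: R2 = 55

55


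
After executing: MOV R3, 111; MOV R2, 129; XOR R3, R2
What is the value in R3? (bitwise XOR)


Register state trace:
  MOV R3, 111  → R3 = 111 (0b01101111)
  MOV R2, 129  → R2 = 129 (0b10000001)
  XOR R3, R2  → R3 = 111 XOR 129 = 238 (0b11101110)
Final: R3 = 238

238


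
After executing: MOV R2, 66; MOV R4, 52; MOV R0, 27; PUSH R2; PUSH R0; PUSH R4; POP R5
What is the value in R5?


Stack trace (top is rightmost):
  MOV R2, 66  → R2 = 66
  MOV R4, 52  → R4 = 52
  MOV R0, 27  → R0 = 27
  PUSH R2  → stack: [66]
  PUSH R0  → stack: [66, 27]
  PUSH R4  → stack: [66, 27, 52]
  POP R5  → R5 = 52, stack: [66, 27]
Final: R5 = 52

52


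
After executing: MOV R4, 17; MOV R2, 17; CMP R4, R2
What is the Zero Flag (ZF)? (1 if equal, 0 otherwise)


Register state trace:
  MOV R4, 17  → R4 = 17
  MOV R2, 17  → R2 = 17
  CMP R4, R2  → computes 17 - 17 = 0
  Result is zero, so values are equal
ZF = 1

1


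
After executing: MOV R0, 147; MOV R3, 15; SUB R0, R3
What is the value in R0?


Register state trace:
  MOV R0, 147  → R0 = 147
  MOV R3, 15  → R3 = 15
  SUB R0, R3  → R0 = 147 - 15 = 132
Final: R0 = 132

132


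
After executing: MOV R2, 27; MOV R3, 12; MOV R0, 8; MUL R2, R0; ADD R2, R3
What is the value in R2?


Register state trace:
  MOV R2, 27  → R2 = 27
  MOV R3, 12  → R3 = 12
  MOV R0, 8  → R0 = 8
  MUL R2, R0  → R2 = 27 * 8 = 216
  ADD R2, R3  → R2 = 216 + 12 = 228
Final: R2 = 228

228


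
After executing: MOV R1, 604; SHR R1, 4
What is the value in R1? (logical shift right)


Register state trace:
  MOV R1, 604  → R1 = 604
  SHR R1, 4  → R1 = 604 >> 4 = 604 // 2^4 = 37
Final: R1 = 37

37


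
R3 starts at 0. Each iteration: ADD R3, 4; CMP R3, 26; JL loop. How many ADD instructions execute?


Loop trace (R3 starts at 0, target 26, step 4):
  ADD #1: R3 = 0 + 4 = 4  → 4 < 26, loop
  ADD #2: R3 = 4 + 4 = 8  → 8 < 26, loop
  ADD #3: R3 = 8 + 4 = 12  → 12 < 26, loop
  ADD #4: R3 = 12 + 4 = 16  → 16 < 26, loop
  ADD #5: R3 = 16 + 4 = 20  → 20 < 26, loop
  ADD #6: R3 = 20 + 4 = 24  → 24 < 26, loop
  ADD #7: R3 = 24 + 4 = 28  → 28 >= 26, exit
Total ADD instructions: 7

7


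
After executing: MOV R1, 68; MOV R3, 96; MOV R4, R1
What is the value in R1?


Register state trace:
  MOV R1, 68  → R1 = 68
  MOV R3, 96  → R3 = 96
  MOV R4, R1  → R4 = 68
Final: R1 = 68

68


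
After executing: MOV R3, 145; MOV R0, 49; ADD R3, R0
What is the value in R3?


Register state trace:
  MOV R3, 145  → R3 = 145
  MOV R0, 49  → R0 = 49
  ADD R3, R0  → R3 = 145 + 49 = 194
Final: R3 = 194

194


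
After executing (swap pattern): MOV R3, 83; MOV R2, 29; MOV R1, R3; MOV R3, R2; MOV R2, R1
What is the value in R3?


Register state trace (swap pattern):
  MOV R3, 83  → R3 = 83
  MOV R2, 29  → R2 = 29
  MOV R1, R3  → R1 = 83  (save R3)
  MOV R3, R2  → R3 = 29  (R3 gets R2's value)
  MOV R2, R1  → R2 = 83  (R2 gets saved value)
Final: R3 = 29

29


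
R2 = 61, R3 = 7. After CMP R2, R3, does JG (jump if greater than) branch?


Trace:
  R2 = 61, R3 = 7
  CMP R2, R3  → compares 61 vs 7
  JG checks: is 61 greater than 7?
  61 > 7, so condition is true
Branch taken: Yes

Yes


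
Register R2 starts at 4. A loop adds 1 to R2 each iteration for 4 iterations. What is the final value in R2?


Starting value: R2 = 4
  Iter 1: R2 = 4 + 1 = 5
  Iter 2: R2 = 5 + 1 = 6
  Iter 3: R2 = 6 + 1 = 7
  Iter 4: R2 = 7 + 1 = 8
Final: R2 = 8

8


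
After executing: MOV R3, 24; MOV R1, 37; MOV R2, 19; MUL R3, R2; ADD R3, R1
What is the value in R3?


Register state trace:
  MOV R3, 24  → R3 = 24
  MOV R1, 37  → R1 = 37
  MOV R2, 19  → R2 = 19
  MUL R3, R2  → R3 = 24 * 19 = 456
  ADD R3, R1  → R3 = 456 + 37 = 493
Final: R3 = 493

493


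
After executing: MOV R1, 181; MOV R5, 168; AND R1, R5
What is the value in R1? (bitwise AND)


Register state trace:
  MOV R1, 181  → R1 = 181 (0b10110101)
  MOV R5, 168  → R5 = 168 (0b10101000)
  AND R1, R5  → R1 = 181 AND 168 = 160 (0b10100000)
Final: R1 = 160

160


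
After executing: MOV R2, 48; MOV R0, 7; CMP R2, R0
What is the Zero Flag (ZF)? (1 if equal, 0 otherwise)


Register state trace:
  MOV R2, 48  → R2 = 48
  MOV R0, 7  → R0 = 7
  CMP R2, R0  → computes 48 - 7 = 41
  Result is nonzero, so values are not equal
ZF = 0

0


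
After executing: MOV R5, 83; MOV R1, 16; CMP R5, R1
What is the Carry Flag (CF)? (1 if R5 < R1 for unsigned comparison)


Register state trace:
  MOV R5, 83  → R5 = 83
  MOV R1, 16  → R1 = 16
  CMP R5, R1  → unsigned 83 - 16: no borrow
  83 >= 16, so CF = 0
CF = 0

0


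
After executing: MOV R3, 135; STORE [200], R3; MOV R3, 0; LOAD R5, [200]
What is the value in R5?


Register and memory trace:
  MOV R3, 135  → R3 = 135
  STORE [200], R3  → mem[200] = 135
  MOV R3, 0  → R3 = 0
  LOAD R5, [200]  → R5 = mem[200] = 135
Final: R5 = 135

135


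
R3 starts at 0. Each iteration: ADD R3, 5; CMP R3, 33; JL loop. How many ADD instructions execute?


Loop trace (R3 starts at 0, target 33, step 5):
  ADD #1: R3 = 0 + 5 = 5  → 5 < 33, loop
  ADD #2: R3 = 5 + 5 = 10  → 10 < 33, loop
  ADD #3: R3 = 10 + 5 = 15  → 15 < 33, loop
  ADD #4: R3 = 15 + 5 = 20  → 20 < 33, loop
  ADD #5: R3 = 20 + 5 = 25  → 25 < 33, loop
  ADD #6: R3 = 25 + 5 = 30  → 30 < 33, loop
  ADD #7: R3 = 30 + 5 = 35  → 35 >= 33, exit
Total ADD instructions: 7

7


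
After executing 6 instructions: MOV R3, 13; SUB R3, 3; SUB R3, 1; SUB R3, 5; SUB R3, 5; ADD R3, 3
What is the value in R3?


Register state trace:
  MOV R3, 13  → R3 = 13
  SUB R3, 3  → R3 = 13 - 3 = 10
  SUB R3, 1  → R3 = 10 - 1 = 9
  SUB R3, 5  → R3 = 9 - 5 = 4
  SUB R3, 5  → R3 = 4 - 5 = -1
  ADD R3, 3  → R3 = -1 + 3 = 2
Final: R3 = 2

2


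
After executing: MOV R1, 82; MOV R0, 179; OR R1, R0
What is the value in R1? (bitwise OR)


Register state trace:
  MOV R1, 82  → R1 = 82 (0b01010010)
  MOV R0, 179  → R0 = 179 (0b10110011)
  OR R1, R0   → R1 = 82 OR 179 = 243 (0b11110011)
Final: R1 = 243

243


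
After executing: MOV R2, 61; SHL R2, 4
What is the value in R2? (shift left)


Register state trace:
  MOV R2, 61  → R2 = 61
  SHL R2, 4  → R2 = 61 << 4 = 61 * 2^4 = 976
Final: R2 = 976

976


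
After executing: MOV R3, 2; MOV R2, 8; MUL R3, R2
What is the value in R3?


Register state trace:
  MOV R3, 2  → R3 = 2
  MOV R2, 8  → R2 = 8
  MUL R3, R2  → R3 = 2 * 8 = 16
Final: R3 = 16

16


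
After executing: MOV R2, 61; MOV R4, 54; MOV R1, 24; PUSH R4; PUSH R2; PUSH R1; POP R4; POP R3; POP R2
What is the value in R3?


Stack trace (top is rightmost):
  MOV R2, 61  → R2 = 61
  MOV R4, 54  → R4 = 54
  MOV R1, 24  → R1 = 24
  PUSH R4  → stack: [54]
  PUSH R2  → stack: [54, 61]
  PUSH R1  → stack: [54, 61, 24]
  POP R4  → R4 = 24, stack: [54, 61]
  POP R3  → R3 = 61, stack: [54]
  POP R2  → R2 = 54, stack: []
Final: R3 = 61

61


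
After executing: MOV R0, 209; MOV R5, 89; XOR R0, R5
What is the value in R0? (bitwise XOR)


Register state trace:
  MOV R0, 209  → R0 = 209 (0b11010001)
  MOV R5, 89  → R5 = 89 (0b01011001)
  XOR R0, R5  → R0 = 209 XOR 89 = 136 (0b10001000)
Final: R0 = 136

136


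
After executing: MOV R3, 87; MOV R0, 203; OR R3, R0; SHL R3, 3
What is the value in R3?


Register state trace:
  MOV R3, 87  → R3 = 87 (0b01010111)
  MOV R0, 203  → R0 = 203 (0b11001011)
  OR R3, R0  → R3 = 87 OR 203 = 223 (0b11011111)
  SHL R3, 3  → R3 = 223 << 3 = 1784
Final: R3 = 1784

1784


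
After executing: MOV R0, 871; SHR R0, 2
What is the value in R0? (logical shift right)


Register state trace:
  MOV R0, 871  → R0 = 871
  SHR R0, 2  → R0 = 871 >> 2 = 871 // 2^2 = 217
Final: R0 = 217

217


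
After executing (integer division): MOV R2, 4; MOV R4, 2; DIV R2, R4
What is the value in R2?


Register state trace:
  MOV R2, 4  → R2 = 4
  MOV R4, 2  → R4 = 2
  DIV R2, R4  → R2 = 4 // 2 = 2
Final: R2 = 2

2


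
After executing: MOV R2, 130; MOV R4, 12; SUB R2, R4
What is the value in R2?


Register state trace:
  MOV R2, 130  → R2 = 130
  MOV R4, 12  → R4 = 12
  SUB R2, R4  → R2 = 130 - 12 = 118
Final: R2 = 118

118


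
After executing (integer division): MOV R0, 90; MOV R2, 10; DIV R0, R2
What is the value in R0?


Register state trace:
  MOV R0, 90  → R0 = 90
  MOV R2, 10  → R2 = 10
  DIV R0, R2  → R0 = 90 // 10 = 9
Final: R0 = 9

9


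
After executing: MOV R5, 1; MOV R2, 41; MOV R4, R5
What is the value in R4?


Register state trace:
  MOV R5, 1  → R5 = 1
  MOV R2, 41  → R2 = 41
  MOV R4, R5  → R4 = 1
Final: R4 = 1

1


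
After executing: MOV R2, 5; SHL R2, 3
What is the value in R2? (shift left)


Register state trace:
  MOV R2, 5  → R2 = 5
  SHL R2, 3  → R2 = 5 << 3 = 5 * 2^3 = 40
Final: R2 = 40

40


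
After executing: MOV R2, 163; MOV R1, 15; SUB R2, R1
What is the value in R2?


Register state trace:
  MOV R2, 163  → R2 = 163
  MOV R1, 15  → R1 = 15
  SUB R2, R1  → R2 = 163 - 15 = 148
Final: R2 = 148

148


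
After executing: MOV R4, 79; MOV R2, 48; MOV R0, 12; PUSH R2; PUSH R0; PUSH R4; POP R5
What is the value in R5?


Stack trace (top is rightmost):
  MOV R4, 79  → R4 = 79
  MOV R2, 48  → R2 = 48
  MOV R0, 12  → R0 = 12
  PUSH R2  → stack: [48]
  PUSH R0  → stack: [48, 12]
  PUSH R4  → stack: [48, 12, 79]
  POP R5  → R5 = 79, stack: [48, 12]
Final: R5 = 79

79


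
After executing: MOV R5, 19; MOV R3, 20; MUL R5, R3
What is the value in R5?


Register state trace:
  MOV R5, 19  → R5 = 19
  MOV R3, 20  → R3 = 20
  MUL R5, R3  → R5 = 19 * 20 = 380
Final: R5 = 380

380


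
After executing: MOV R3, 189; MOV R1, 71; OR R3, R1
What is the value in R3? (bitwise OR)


Register state trace:
  MOV R3, 189  → R3 = 189 (0b10111101)
  MOV R1, 71  → R1 = 71 (0b01000111)
  OR R3, R1   → R3 = 189 OR 71 = 255 (0b11111111)
Final: R3 = 255

255


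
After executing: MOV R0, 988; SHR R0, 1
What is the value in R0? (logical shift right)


Register state trace:
  MOV R0, 988  → R0 = 988
  SHR R0, 1  → R0 = 988 >> 1 = 988 // 2^1 = 494
Final: R0 = 494

494


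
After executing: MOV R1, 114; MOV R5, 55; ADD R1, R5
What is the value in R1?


Register state trace:
  MOV R1, 114  → R1 = 114
  MOV R5, 55  → R5 = 55
  ADD R1, R5  → R1 = 114 + 55 = 169
Final: R1 = 169

169


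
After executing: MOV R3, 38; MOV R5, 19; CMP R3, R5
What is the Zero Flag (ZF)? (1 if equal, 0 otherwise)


Register state trace:
  MOV R3, 38  → R3 = 38
  MOV R5, 19  → R5 = 19
  CMP R3, R5  → computes 38 - 19 = 19
  Result is nonzero, so values are not equal
ZF = 0

0


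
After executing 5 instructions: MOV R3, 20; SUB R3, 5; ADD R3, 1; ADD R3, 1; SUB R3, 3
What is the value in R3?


Register state trace:
  MOV R3, 20  → R3 = 20
  SUB R3, 5  → R3 = 20 - 5 = 15
  ADD R3, 1  → R3 = 15 + 1 = 16
  ADD R3, 1  → R3 = 16 + 1 = 17
  SUB R3, 3  → R3 = 17 - 3 = 14
Final: R3 = 14

14


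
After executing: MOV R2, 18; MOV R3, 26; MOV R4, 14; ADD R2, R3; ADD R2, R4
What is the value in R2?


Register state trace:
  MOV R2, 18  → R2 = 18
  MOV R3, 26  → R3 = 26
  MOV R4, 14  → R4 = 14
  ADD R2, R3  → R2 = 18 + 26 = 44
  ADD R2, R4  → R2 = 44 + 14 = 58
Final: R2 = 58

58


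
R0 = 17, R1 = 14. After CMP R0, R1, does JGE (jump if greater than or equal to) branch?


Trace:
  R0 = 17, R1 = 14
  CMP R0, R1  → compares 17 vs 14
  JGE checks: is 17 greater than or equal to 14?
  17 > 14, so condition is true
Branch taken: Yes

Yes


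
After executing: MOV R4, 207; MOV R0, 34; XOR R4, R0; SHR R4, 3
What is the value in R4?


Register state trace:
  MOV R4, 207  → R4 = 207 (0b11001111)
  MOV R0, 34  → R0 = 34 (0b00100010)
  XOR R4, R0  → R4 = 207 XOR 34 = 237 (0b11101101)
  SHR R4, 3  → R4 = 237 >> 3 = 29
Final: R4 = 29

29


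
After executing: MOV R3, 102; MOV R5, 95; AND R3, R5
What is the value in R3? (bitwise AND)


Register state trace:
  MOV R3, 102  → R3 = 102 (0b01100110)
  MOV R5, 95  → R5 = 95 (0b01011111)
  AND R3, R5  → R3 = 102 AND 95 = 70 (0b01000110)
Final: R3 = 70

70


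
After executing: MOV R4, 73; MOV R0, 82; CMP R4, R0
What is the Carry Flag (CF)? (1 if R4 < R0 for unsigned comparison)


Register state trace:
  MOV R4, 73  → R4 = 73
  MOV R0, 82  → R0 = 82
  CMP R4, R0  → unsigned 73 - 82: borrow occurs
  73 < 82, so CF = 1
CF = 1

1


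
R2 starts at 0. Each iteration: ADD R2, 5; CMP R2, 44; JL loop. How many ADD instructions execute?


Loop trace (R2 starts at 0, target 44, step 5):
  ADD #1: R2 = 0 + 5 = 5  → 5 < 44, loop
  ADD #2: R2 = 5 + 5 = 10  → 10 < 44, loop
  ADD #3: R2 = 10 + 5 = 15  → 15 < 44, loop
  ADD #4: R2 = 15 + 5 = 20  → 20 < 44, loop
  ADD #5: R2 = 20 + 5 = 25  → 25 < 44, loop
  ADD #6: R2 = 25 + 5 = 30  → 30 < 44, loop
  ADD #7: R2 = 30 + 5 = 35  → 35 < 44, loop
  ADD #8: R2 = 35 + 5 = 40  → 40 < 44, loop
  ADD #9: R2 = 40 + 5 = 45  → 45 >= 44, exit
Total ADD instructions: 9

9


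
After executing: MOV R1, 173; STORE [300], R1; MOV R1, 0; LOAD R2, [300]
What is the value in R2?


Register and memory trace:
  MOV R1, 173  → R1 = 173
  STORE [300], R1  → mem[300] = 173
  MOV R1, 0  → R1 = 0
  LOAD R2, [300]  → R2 = mem[300] = 173
Final: R2 = 173

173


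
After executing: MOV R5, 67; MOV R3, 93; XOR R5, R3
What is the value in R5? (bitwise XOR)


Register state trace:
  MOV R5, 67  → R5 = 67 (0b01000011)
  MOV R3, 93  → R3 = 93 (0b01011101)
  XOR R5, R3  → R5 = 67 XOR 93 = 30 (0b00011110)
Final: R5 = 30

30


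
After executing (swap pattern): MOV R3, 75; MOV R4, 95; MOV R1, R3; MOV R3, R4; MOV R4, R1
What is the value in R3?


Register state trace (swap pattern):
  MOV R3, 75  → R3 = 75
  MOV R4, 95  → R4 = 95
  MOV R1, R3  → R1 = 75  (save R3)
  MOV R3, R4  → R3 = 95  (R3 gets R4's value)
  MOV R4, R1  → R4 = 75  (R4 gets saved value)
Final: R3 = 95

95


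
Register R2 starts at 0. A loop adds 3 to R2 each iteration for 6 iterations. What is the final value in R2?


Starting value: R2 = 0
  Iter 1: R2 = 0 + 3 = 3
  Iter 2: R2 = 3 + 3 = 6
  Iter 3: R2 = 6 + 3 = 9
  Iter 4: R2 = 9 + 3 = 12
  Iter 5: R2 = 12 + 3 = 15
  Iter 6: R2 = 15 + 3 = 18
Final: R2 = 18

18


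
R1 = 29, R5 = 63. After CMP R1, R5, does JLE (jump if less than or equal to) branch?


Trace:
  R1 = 29, R5 = 63
  CMP R1, R5  → compares 29 vs 63
  JLE checks: is 29 less than or equal to 63?
  29 < 63, so condition is true
Branch taken: Yes

Yes


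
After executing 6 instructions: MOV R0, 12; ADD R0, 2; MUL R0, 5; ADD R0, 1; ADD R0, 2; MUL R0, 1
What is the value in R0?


Register state trace:
  MOV R0, 12  → R0 = 12
  ADD R0, 2  → R0 = 12 + 2 = 14
  MUL R0, 5  → R0 = 14 * 5 = 70
  ADD R0, 1  → R0 = 70 + 1 = 71
  ADD R0, 2  → R0 = 71 + 2 = 73
  MUL R0, 1  → R0 = 73 * 1 = 73
Final: R0 = 73

73


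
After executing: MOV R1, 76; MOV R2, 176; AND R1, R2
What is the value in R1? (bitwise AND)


Register state trace:
  MOV R1, 76  → R1 = 76 (0b01001100)
  MOV R2, 176  → R2 = 176 (0b10110000)
  AND R1, R2  → R1 = 76 AND 176 = 0 (0b00000000)
Final: R1 = 0

0


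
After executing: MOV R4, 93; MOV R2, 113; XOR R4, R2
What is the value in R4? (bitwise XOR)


Register state trace:
  MOV R4, 93  → R4 = 93 (0b01011101)
  MOV R2, 113  → R2 = 113 (0b01110001)
  XOR R4, R2  → R4 = 93 XOR 113 = 44 (0b00101100)
Final: R4 = 44

44


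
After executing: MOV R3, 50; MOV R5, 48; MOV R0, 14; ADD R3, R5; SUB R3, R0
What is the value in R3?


Register state trace:
  MOV R3, 50  → R3 = 50
  MOV R5, 48  → R5 = 48
  MOV R0, 14  → R0 = 14
  ADD R3, R5  → R3 = 50 + 48 = 98
  SUB R3, R0  → R3 = 98 - 14 = 84
Final: R3 = 84

84


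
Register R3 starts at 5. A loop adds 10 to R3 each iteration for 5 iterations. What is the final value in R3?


Starting value: R3 = 5
  Iter 1: R3 = 5 + 10 = 15
  Iter 2: R3 = 15 + 10 = 25
  Iter 3: R3 = 25 + 10 = 35
  Iter 4: R3 = 35 + 10 = 45
  Iter 5: R3 = 45 + 10 = 55
Final: R3 = 55

55


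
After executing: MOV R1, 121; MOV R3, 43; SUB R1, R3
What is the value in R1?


Register state trace:
  MOV R1, 121  → R1 = 121
  MOV R3, 43  → R3 = 43
  SUB R1, R3  → R1 = 121 - 43 = 78
Final: R1 = 78

78


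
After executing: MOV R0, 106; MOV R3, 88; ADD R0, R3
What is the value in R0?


Register state trace:
  MOV R0, 106  → R0 = 106
  MOV R3, 88  → R3 = 88
  ADD R0, R3  → R0 = 106 + 88 = 194
Final: R0 = 194

194


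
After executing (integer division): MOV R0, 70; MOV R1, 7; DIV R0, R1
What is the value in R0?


Register state trace:
  MOV R0, 70  → R0 = 70
  MOV R1, 7  → R1 = 7
  DIV R0, R1  → R0 = 70 // 7 = 10
Final: R0 = 10

10


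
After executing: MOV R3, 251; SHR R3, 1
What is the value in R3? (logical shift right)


Register state trace:
  MOV R3, 251  → R3 = 251
  SHR R3, 1  → R3 = 251 >> 1 = 251 // 2^1 = 125
Final: R3 = 125

125


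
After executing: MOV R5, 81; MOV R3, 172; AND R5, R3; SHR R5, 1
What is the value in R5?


Register state trace:
  MOV R5, 81  → R5 = 81 (0b01010001)
  MOV R3, 172  → R3 = 172 (0b10101100)
  AND R5, R3  → R5 = 81 AND 172 = 0 (0b00000000)
  SHR R5, 1  → R5 = 0 >> 1 = 0
Final: R5 = 0

0


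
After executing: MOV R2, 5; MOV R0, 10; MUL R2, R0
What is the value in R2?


Register state trace:
  MOV R2, 5  → R2 = 5
  MOV R0, 10  → R0 = 10
  MUL R2, R0  → R2 = 5 * 10 = 50
Final: R2 = 50

50


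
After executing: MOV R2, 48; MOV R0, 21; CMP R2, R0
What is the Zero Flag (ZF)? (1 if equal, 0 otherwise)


Register state trace:
  MOV R2, 48  → R2 = 48
  MOV R0, 21  → R0 = 21
  CMP R2, R0  → computes 48 - 21 = 27
  Result is nonzero, so values are not equal
ZF = 0

0


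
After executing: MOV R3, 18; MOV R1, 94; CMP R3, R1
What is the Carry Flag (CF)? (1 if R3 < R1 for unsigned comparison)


Register state trace:
  MOV R3, 18  → R3 = 18
  MOV R1, 94  → R1 = 94
  CMP R3, R1  → unsigned 18 - 94: borrow occurs
  18 < 94, so CF = 1
CF = 1

1


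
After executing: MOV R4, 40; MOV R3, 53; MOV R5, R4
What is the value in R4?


Register state trace:
  MOV R4, 40  → R4 = 40
  MOV R3, 53  → R3 = 53
  MOV R5, R4  → R5 = 40
Final: R4 = 40

40


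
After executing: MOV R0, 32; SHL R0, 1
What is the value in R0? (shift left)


Register state trace:
  MOV R0, 32  → R0 = 32
  SHL R0, 1  → R0 = 32 << 1 = 32 * 2^1 = 64
Final: R0 = 64

64


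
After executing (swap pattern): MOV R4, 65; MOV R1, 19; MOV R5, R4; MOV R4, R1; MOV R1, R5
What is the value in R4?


Register state trace (swap pattern):
  MOV R4, 65  → R4 = 65
  MOV R1, 19  → R1 = 19
  MOV R5, R4  → R5 = 65  (save R4)
  MOV R4, R1  → R4 = 19  (R4 gets R1's value)
  MOV R1, R5  → R1 = 65  (R1 gets saved value)
Final: R4 = 19

19


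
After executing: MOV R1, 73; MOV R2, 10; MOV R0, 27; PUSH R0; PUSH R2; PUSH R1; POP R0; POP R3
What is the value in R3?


Stack trace (top is rightmost):
  MOV R1, 73  → R1 = 73
  MOV R2, 10  → R2 = 10
  MOV R0, 27  → R0 = 27
  PUSH R0  → stack: [27]
  PUSH R2  → stack: [27, 10]
  PUSH R1  → stack: [27, 10, 73]
  POP R0  → R0 = 73, stack: [27, 10]
  POP R3  → R3 = 10, stack: [27]
Final: R3 = 10

10


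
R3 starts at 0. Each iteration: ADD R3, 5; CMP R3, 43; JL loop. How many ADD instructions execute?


Loop trace (R3 starts at 0, target 43, step 5):
  ADD #1: R3 = 0 + 5 = 5  → 5 < 43, loop
  ADD #2: R3 = 5 + 5 = 10  → 10 < 43, loop
  ADD #3: R3 = 10 + 5 = 15  → 15 < 43, loop
  ADD #4: R3 = 15 + 5 = 20  → 20 < 43, loop
  ADD #5: R3 = 20 + 5 = 25  → 25 < 43, loop
  ADD #6: R3 = 25 + 5 = 30  → 30 < 43, loop
  ADD #7: R3 = 30 + 5 = 35  → 35 < 43, loop
  ADD #8: R3 = 35 + 5 = 40  → 40 < 43, loop
  ADD #9: R3 = 40 + 5 = 45  → 45 >= 43, exit
Total ADD instructions: 9

9


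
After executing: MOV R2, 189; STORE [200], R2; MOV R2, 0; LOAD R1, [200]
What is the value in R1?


Register and memory trace:
  MOV R2, 189  → R2 = 189
  STORE [200], R2  → mem[200] = 189
  MOV R2, 0  → R2 = 0
  LOAD R1, [200]  → R1 = mem[200] = 189
Final: R1 = 189

189


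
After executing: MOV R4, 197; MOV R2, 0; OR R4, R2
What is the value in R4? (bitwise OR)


Register state trace:
  MOV R4, 197  → R4 = 197 (0b11000101)
  MOV R2, 0  → R2 = 0 (0b00000000)
  OR R4, R2   → R4 = 197 OR 0 = 197 (0b11000101)
Final: R4 = 197

197


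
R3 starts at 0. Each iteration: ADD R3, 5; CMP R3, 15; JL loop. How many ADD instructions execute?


Loop trace (R3 starts at 0, target 15, step 5):
  ADD #1: R3 = 0 + 5 = 5  → 5 < 15, loop
  ADD #2: R3 = 5 + 5 = 10  → 10 < 15, loop
  ADD #3: R3 = 10 + 5 = 15  → 15 >= 15, exit
Total ADD instructions: 3

3


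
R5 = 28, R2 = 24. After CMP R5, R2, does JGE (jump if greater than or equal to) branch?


Trace:
  R5 = 28, R2 = 24
  CMP R5, R2  → compares 28 vs 24
  JGE checks: is 28 greater than or equal to 24?
  28 > 24, so condition is true
Branch taken: Yes

Yes


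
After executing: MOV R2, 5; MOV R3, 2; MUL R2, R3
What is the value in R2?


Register state trace:
  MOV R2, 5  → R2 = 5
  MOV R3, 2  → R3 = 2
  MUL R2, R3  → R2 = 5 * 2 = 10
Final: R2 = 10

10


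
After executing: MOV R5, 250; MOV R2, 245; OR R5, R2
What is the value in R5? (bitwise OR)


Register state trace:
  MOV R5, 250  → R5 = 250 (0b11111010)
  MOV R2, 245  → R2 = 245 (0b11110101)
  OR R5, R2   → R5 = 250 OR 245 = 255 (0b11111111)
Final: R5 = 255

255


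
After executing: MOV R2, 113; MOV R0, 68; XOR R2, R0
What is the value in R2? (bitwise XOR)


Register state trace:
  MOV R2, 113  → R2 = 113 (0b01110001)
  MOV R0, 68  → R0 = 68 (0b01000100)
  XOR R2, R0  → R2 = 113 XOR 68 = 53 (0b00110101)
Final: R2 = 53

53


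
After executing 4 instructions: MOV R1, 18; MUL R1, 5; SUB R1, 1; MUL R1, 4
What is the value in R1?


Register state trace:
  MOV R1, 18  → R1 = 18
  MUL R1, 5  → R1 = 18 * 5 = 90
  SUB R1, 1  → R1 = 90 - 1 = 89
  MUL R1, 4  → R1 = 89 * 4 = 356
Final: R1 = 356

356


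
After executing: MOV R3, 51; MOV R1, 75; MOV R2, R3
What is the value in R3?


Register state trace:
  MOV R3, 51  → R3 = 51
  MOV R1, 75  → R1 = 75
  MOV R2, R3  → R2 = 51
Final: R3 = 51

51


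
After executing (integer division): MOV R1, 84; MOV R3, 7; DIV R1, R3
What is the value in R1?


Register state trace:
  MOV R1, 84  → R1 = 84
  MOV R3, 7  → R3 = 7
  DIV R1, R3  → R1 = 84 // 7 = 12
Final: R1 = 12

12


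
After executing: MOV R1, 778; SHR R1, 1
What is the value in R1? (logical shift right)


Register state trace:
  MOV R1, 778  → R1 = 778
  SHR R1, 1  → R1 = 778 >> 1 = 778 // 2^1 = 389
Final: R1 = 389

389


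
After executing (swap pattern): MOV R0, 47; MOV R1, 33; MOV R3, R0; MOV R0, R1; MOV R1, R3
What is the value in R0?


Register state trace (swap pattern):
  MOV R0, 47  → R0 = 47
  MOV R1, 33  → R1 = 33
  MOV R3, R0  → R3 = 47  (save R0)
  MOV R0, R1  → R0 = 33  (R0 gets R1's value)
  MOV R1, R3  → R1 = 47  (R1 gets saved value)
Final: R0 = 33

33


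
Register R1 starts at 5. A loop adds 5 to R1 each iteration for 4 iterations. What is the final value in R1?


Starting value: R1 = 5
  Iter 1: R1 = 5 + 5 = 10
  Iter 2: R1 = 10 + 5 = 15
  Iter 3: R1 = 15 + 5 = 20
  Iter 4: R1 = 20 + 5 = 25
Final: R1 = 25

25


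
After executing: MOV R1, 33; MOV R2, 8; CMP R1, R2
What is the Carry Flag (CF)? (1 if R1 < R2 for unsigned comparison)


Register state trace:
  MOV R1, 33  → R1 = 33
  MOV R2, 8  → R2 = 8
  CMP R1, R2  → unsigned 33 - 8: no borrow
  33 >= 8, so CF = 0
CF = 0

0


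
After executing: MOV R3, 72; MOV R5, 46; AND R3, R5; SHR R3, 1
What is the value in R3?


Register state trace:
  MOV R3, 72  → R3 = 72 (0b01001000)
  MOV R5, 46  → R5 = 46 (0b00101110)
  AND R3, R5  → R3 = 72 AND 46 = 8 (0b00001000)
  SHR R3, 1  → R3 = 8 >> 1 = 4
Final: R3 = 4

4


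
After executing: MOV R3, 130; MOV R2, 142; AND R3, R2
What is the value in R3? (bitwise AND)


Register state trace:
  MOV R3, 130  → R3 = 130 (0b10000010)
  MOV R2, 142  → R2 = 142 (0b10001110)
  AND R3, R2  → R3 = 130 AND 142 = 130 (0b10000010)
Final: R3 = 130

130
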